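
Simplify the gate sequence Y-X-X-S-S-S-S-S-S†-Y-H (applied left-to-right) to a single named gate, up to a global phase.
H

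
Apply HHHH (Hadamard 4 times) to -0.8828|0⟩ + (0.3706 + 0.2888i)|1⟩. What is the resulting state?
-0.8828|0⟩ + (0.3706 + 0.2888i)|1⟩

H² = I, so an even number of Hadamards cancels: H^4 = I and the state is unchanged.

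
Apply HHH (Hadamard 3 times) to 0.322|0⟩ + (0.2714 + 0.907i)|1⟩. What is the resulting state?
(0.4196 + 0.6413i)|0⟩ + (0.03578 - 0.6413i)|1⟩

H² = I, so H^3 = H: a single Hadamard. With (a, b) = (0.322, (0.2714 + 0.907i)), H gives ((a + b)/√2, (a − b)/√2) = ((0.4196 + 0.6413i), (0.03578 - 0.6413i)).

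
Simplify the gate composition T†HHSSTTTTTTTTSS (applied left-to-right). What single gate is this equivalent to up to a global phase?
T†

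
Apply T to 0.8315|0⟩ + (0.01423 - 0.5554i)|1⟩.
0.8315|0⟩ + (0.4028 - 0.3827i)|1⟩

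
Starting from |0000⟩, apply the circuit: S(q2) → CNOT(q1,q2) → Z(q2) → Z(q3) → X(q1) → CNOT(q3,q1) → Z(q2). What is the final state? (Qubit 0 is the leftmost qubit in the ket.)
|0100⟩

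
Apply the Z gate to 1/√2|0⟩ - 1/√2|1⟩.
1/√2|0⟩ + 1/√2|1⟩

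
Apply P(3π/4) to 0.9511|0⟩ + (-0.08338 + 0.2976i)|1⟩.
0.9511|0⟩ + (-0.1515 - 0.2694i)|1⟩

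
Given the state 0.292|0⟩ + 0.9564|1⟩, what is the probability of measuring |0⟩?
0.08526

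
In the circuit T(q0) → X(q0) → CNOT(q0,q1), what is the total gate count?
3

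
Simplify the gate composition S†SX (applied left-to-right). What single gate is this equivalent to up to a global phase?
X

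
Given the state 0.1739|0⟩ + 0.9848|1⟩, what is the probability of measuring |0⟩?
0.03024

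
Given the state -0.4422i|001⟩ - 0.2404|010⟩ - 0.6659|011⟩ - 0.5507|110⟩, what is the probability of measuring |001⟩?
0.1955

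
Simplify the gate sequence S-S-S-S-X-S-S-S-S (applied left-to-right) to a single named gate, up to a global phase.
X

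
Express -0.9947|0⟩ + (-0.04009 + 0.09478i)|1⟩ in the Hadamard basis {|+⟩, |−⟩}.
(-0.7317 + 0.06702i)|+⟩ + (-0.675 - 0.06702i)|−⟩

With |ψ⟩ = α|0⟩ + β|1⟩, the Hadamard-basis coefficients are ⟨+|ψ⟩ = (α + β)/√2 and ⟨−|ψ⟩ = (α − β)/√2.
Here α = -0.9947, β = (-0.04009 + 0.09478i): (α + β)/√2 = (-0.7317 + 0.06702i), (α − β)/√2 = (-0.675 - 0.06702i).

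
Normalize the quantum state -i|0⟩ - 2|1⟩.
-(1/√5)i|0⟩ - 0.8944|1⟩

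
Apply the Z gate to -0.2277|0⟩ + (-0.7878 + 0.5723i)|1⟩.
-0.2277|0⟩ + (0.7878 - 0.5723i)|1⟩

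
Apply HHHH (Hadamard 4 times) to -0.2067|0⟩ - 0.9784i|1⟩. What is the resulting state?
-0.2067|0⟩ - 0.9784i|1⟩

H² = I, so an even number of Hadamards cancels: H^4 = I and the state is unchanged.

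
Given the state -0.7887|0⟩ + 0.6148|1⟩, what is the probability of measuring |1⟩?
0.378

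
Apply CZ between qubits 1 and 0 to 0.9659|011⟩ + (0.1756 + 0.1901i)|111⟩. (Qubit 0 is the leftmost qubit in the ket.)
0.9659|011⟩ + (-0.1756 - 0.1901i)|111⟩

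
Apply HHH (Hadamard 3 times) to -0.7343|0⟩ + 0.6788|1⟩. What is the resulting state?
-0.03924|0⟩ - 0.9992|1⟩

H² = I, so H^3 = H: a single Hadamard. With (a, b) = (-0.7343, 0.6788), H gives ((a + b)/√2, (a − b)/√2) = (-0.03924, -0.9992).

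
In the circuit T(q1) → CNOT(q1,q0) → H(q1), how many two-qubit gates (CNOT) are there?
1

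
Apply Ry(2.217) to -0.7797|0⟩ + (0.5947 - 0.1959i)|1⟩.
(-0.88 + 0.1753i)|0⟩ + (-0.4326 - 0.08737i)|1⟩

Ry(2.217) = [[cos(θ/2), −sin(θ/2)], [sin(θ/2), cos(θ/2)]]; θ = 2.217, cos(θ/2) ≈ 0.446005, sin(θ/2) ≈ 0.895031.
With a = amp(|0⟩) = -0.7797 and b = amp(|1⟩) = (0.5947 - 0.1959i):
new amp(|0⟩) = (0.446005)·a + (-0.895031)·b = (-0.88 + 0.1753i)
new amp(|1⟩) = (0.895031)·a + (0.446005)·b = (-0.4326 - 0.08737i)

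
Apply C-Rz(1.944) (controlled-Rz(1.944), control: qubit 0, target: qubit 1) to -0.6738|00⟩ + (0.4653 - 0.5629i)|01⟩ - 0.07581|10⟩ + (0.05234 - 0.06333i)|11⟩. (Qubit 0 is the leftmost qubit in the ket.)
-0.6738|00⟩ + (0.4653 - 0.5629i)|01⟩ + (-0.04273 + 0.06262i)|10⟩ + (0.08181 + 0.007538i)|11⟩

C-Rz(1.944) leaves the control-|0⟩ kets |00⟩, |01⟩ unchanged and applies Rz(1.944) to qubit 1 on the control-|1⟩ pair (|10⟩, |11⟩).
Rz(1.944) = [[e^(−iθ/2), 0], [0, e^(iθ/2)]] with e^(±iθ/2) = cos(θ/2) ± i·sin(θ/2); θ = 1.944, cos(θ/2) ≈ 0.563649, sin(θ/2) ≈ 0.826015.
With a = amp(|10⟩) = -0.07581 and b = amp(|11⟩) = (0.05234 - 0.06333i):
new amp(|10⟩) = (0.563649 - 0.826015i)·a = (-0.04273 + 0.06262i)
new amp(|11⟩) = (0.563649 + 0.826015i)·b = (0.08181 + 0.007538i)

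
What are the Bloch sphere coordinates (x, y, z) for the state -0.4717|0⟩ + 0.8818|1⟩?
(-0.8319, 0, -0.5551)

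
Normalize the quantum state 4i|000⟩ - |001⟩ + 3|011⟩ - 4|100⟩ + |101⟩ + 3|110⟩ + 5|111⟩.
0.4558i|000⟩ - 0.114|001⟩ + 0.3419|011⟩ - 0.4558|100⟩ + 0.114|101⟩ + 0.3419|110⟩ + 0.5698|111⟩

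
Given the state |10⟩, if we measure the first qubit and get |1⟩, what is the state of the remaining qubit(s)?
|0⟩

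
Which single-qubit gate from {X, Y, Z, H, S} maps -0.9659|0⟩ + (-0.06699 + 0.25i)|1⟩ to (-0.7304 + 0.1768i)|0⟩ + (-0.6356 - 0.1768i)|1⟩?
H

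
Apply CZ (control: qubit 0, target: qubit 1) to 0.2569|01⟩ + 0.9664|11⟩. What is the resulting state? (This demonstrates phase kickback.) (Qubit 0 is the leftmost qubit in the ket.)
0.2569|01⟩ - 0.9664|11⟩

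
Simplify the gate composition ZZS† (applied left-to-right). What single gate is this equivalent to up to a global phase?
S†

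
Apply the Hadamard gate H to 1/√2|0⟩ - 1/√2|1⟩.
|1⟩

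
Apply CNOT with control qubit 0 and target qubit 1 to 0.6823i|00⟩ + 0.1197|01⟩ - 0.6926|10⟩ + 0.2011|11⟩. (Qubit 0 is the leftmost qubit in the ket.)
0.6823i|00⟩ + 0.1197|01⟩ + 0.2011|10⟩ - 0.6926|11⟩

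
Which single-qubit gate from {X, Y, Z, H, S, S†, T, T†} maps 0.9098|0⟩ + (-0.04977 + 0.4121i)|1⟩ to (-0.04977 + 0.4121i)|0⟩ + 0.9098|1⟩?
X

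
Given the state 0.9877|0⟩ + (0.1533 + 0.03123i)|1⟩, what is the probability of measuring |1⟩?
0.02448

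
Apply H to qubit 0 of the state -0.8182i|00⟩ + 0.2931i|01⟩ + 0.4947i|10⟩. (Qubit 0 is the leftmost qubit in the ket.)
-0.2287i|00⟩ + 0.2073i|01⟩ - 0.9284i|10⟩ + 0.2073i|11⟩

H on qubit 0 mixes each pair of kets that differ only in qubit 0: amplitudes (a, b) of (|…0…⟩, |…1…⟩) become ((a + b)/√2, (a − b)/√2). Kets absent from the input have amplitude 0.
(|00⟩, |10⟩): (a, b) = (-0.8182i, 0.4947i) → (-0.2287i, -0.9284i)
(|01⟩, |11⟩): (a, b) = (0.2931i, 0) → (0.2073i, 0.2073i)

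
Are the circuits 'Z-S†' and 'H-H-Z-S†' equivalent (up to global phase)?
Yes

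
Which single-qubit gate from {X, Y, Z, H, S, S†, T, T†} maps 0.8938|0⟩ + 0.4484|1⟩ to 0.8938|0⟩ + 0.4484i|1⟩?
S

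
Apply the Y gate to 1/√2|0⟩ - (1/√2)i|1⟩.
-1/√2|0⟩ + (1/√2)i|1⟩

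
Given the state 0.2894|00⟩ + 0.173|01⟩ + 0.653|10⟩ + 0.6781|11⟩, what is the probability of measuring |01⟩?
0.02993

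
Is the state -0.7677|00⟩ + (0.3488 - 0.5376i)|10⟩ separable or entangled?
Separable

Writing the state as a|00⟩ + b|01⟩ + c|10⟩ + d|11⟩, it is a product state iff ad − bc = 0.
Here (a, b, c, d) = (-0.7677, 0, (0.3488 - 0.5376i), 0): ad − bc = (-0.7677)(0) − (0)(0.3488 - 0.5376i) = 0, so the state is separable.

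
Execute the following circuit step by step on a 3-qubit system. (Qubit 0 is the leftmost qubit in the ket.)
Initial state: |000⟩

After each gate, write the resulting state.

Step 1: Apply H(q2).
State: 1/√2|000⟩ + 1/√2|001⟩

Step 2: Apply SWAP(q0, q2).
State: 1/√2|000⟩ + 1/√2|100⟩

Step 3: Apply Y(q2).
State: (1/√2)i|001⟩ + (1/√2)i|101⟩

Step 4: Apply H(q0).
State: i|001⟩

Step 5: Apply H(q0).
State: (1/√2)i|001⟩ + (1/√2)i|101⟩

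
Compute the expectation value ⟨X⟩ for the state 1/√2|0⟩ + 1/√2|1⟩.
1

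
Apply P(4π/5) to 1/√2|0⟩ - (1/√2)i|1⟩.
1/√2|0⟩ + (0.4156 + 0.5721i)|1⟩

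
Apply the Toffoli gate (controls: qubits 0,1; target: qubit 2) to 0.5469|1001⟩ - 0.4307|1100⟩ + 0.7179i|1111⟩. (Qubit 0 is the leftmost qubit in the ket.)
0.5469|1001⟩ + 0.7179i|1101⟩ - 0.4307|1110⟩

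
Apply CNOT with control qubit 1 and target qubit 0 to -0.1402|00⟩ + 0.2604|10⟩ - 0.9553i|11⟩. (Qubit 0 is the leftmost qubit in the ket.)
-0.1402|00⟩ - 0.9553i|01⟩ + 0.2604|10⟩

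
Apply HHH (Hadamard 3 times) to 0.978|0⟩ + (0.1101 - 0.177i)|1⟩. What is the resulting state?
(0.7694 - 0.1252i)|0⟩ + (0.6137 + 0.1252i)|1⟩

H² = I, so H^3 = H: a single Hadamard. With (a, b) = (0.978, (0.1101 - 0.177i)), H gives ((a + b)/√2, (a − b)/√2) = ((0.7694 - 0.1252i), (0.6137 + 0.1252i)).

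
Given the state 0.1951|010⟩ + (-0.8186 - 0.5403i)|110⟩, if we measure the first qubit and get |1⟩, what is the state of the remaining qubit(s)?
(-0.8346 - 0.5509i)|10⟩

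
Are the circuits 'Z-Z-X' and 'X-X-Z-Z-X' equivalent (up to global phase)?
Yes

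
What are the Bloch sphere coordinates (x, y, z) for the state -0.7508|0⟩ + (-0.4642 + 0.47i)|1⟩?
(0.697, -0.7058, 0.1273)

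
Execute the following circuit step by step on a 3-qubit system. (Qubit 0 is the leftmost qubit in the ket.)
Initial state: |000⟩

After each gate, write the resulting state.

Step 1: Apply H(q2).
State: 1/√2|000⟩ + 1/√2|001⟩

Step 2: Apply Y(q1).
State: (1/√2)i|010⟩ + (1/√2)i|011⟩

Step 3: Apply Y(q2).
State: 1/√2|010⟩ - 1/√2|011⟩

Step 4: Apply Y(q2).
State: (1/√2)i|010⟩ + (1/√2)i|011⟩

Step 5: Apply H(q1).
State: (1/2)i|000⟩ + (1/2)i|001⟩ - (1/2)i|010⟩ - (1/2)i|011⟩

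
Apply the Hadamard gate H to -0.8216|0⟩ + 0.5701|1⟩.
-0.1778|0⟩ - 0.9841|1⟩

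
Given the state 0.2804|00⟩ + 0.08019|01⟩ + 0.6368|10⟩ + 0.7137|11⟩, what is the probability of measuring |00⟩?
0.07862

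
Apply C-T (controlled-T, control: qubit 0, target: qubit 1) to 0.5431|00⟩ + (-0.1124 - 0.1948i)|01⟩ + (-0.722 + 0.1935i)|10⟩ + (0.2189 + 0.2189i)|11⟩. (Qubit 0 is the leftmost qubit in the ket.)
0.5431|00⟩ + (-0.1124 - 0.1948i)|01⟩ + (-0.722 + 0.1935i)|10⟩ + 0.3096i|11⟩

C-T leaves the control-|0⟩ kets |00⟩, |01⟩ unchanged and applies T to qubit 1 on the control-|1⟩ pair (|10⟩, |11⟩).
T = [[1, 0], [0, (1/√2 + (1/√2)i)]].
With a = amp(|10⟩) = (-0.722 + 0.1935i) and b = amp(|11⟩) = (0.2189 + 0.2189i):
new amp(|10⟩) = (1)·a = (-0.722 + 0.1935i)
new amp(|11⟩) = (1/√2 + (1/√2)i)·b = 0.3096i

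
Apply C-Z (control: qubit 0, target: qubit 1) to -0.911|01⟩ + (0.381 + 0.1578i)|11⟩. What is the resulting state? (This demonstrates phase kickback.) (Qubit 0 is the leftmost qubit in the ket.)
-0.911|01⟩ + (-0.381 - 0.1578i)|11⟩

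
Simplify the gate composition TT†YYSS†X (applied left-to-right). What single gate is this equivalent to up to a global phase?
X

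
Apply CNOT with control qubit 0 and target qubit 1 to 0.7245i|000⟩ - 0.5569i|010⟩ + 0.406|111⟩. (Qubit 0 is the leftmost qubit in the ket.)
0.7245i|000⟩ - 0.5569i|010⟩ + 0.406|101⟩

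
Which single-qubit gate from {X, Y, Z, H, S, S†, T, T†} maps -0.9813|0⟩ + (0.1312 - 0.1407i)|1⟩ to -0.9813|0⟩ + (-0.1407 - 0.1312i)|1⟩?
S†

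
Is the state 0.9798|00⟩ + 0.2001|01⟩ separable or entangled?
Separable

Writing the state as a|00⟩ + b|01⟩ + c|10⟩ + d|11⟩, it is a product state iff ad − bc = 0.
Here (a, b, c, d) = (0.9798, 0.2001, 0, 0): ad − bc = (0.9798)(0) − (0.2001)(0) = 0, so the state is separable.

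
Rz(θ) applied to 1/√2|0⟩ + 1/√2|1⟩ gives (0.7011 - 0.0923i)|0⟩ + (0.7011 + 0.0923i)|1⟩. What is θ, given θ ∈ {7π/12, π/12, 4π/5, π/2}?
π/12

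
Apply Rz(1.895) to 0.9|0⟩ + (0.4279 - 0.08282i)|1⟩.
(0.5253 - 0.7308i)|0⟩ + (0.317 + 0.2991i)|1⟩

Rz(1.895) = [[e^(−iθ/2), 0], [0, e^(iθ/2)]] with e^(±iθ/2) = cos(θ/2) ± i·sin(θ/2); θ = 1.895, cos(θ/2) ≈ 0.583715, sin(θ/2) ≈ 0.811959.
With a = amp(|0⟩) = 0.9 and b = amp(|1⟩) = (0.4279 - 0.08282i):
new amp(|0⟩) = (0.583715 - 0.811959i)·a = (0.5253 - 0.7308i)
new amp(|1⟩) = (0.583715 + 0.811959i)·b = (0.317 + 0.2991i)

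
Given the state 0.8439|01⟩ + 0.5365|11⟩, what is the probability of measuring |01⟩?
0.7122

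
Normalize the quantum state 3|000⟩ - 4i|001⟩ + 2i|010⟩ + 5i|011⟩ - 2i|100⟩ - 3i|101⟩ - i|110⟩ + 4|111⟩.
0.3273|000⟩ - 0.4364i|001⟩ + 0.2182i|010⟩ + 0.5455i|011⟩ - 0.2182i|100⟩ - 0.3273i|101⟩ - 0.1091i|110⟩ + 0.4364|111⟩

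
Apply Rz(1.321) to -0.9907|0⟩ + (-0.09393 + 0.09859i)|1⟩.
(-0.7823 + 0.6078i)|0⟩ + (-0.1347 + 0.02023i)|1⟩

Rz(1.321) = [[e^(−iθ/2), 0], [0, e^(iθ/2)]] with e^(±iθ/2) = cos(θ/2) ± i·sin(θ/2); θ = 1.321, cos(θ/2) ≈ 0.789686, sin(θ/2) ≈ 0.613512.
With a = amp(|0⟩) = -0.9907 and b = amp(|1⟩) = (-0.09393 + 0.09859i):
new amp(|0⟩) = (0.789686 - 0.613512i)·a = (-0.7823 + 0.6078i)
new amp(|1⟩) = (0.789686 + 0.613512i)·b = (-0.1347 + 0.02023i)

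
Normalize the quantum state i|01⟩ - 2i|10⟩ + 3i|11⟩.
0.2673i|01⟩ - 0.5345i|10⟩ + 0.8018i|11⟩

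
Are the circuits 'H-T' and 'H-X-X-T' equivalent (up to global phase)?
Yes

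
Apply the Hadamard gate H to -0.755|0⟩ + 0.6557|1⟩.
-0.07022|0⟩ - 0.9975|1⟩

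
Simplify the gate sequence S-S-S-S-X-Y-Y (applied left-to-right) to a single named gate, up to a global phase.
X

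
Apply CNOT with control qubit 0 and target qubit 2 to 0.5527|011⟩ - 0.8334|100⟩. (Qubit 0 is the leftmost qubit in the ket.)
0.5527|011⟩ - 0.8334|101⟩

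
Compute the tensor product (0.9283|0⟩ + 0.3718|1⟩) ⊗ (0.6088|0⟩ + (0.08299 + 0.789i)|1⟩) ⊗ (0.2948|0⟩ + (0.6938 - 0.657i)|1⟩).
0.1666|000⟩ + (0.3921 - 0.3713i)|001⟩ + (0.02271 + 0.2159i)|010⟩ + (0.5347 + 0.4575i)|011⟩ + 0.06673|100⟩ + (0.157 - 0.1487i)|101⟩ + (0.009096 + 0.08648i)|110⟩ + (0.2141 + 0.1833i)|111⟩

amp(|b₁b₂…⟩) = product of the factor amplitudes for bits b₁, b₂, …; only kets whose every factor amplitude is nonzero survive.
|000⟩: (0.9283)(0.6088)(0.2948) = 0.1666
|001⟩: (0.9283)(0.6088)(0.6938 - 0.657i) = (0.3921 - 0.3713i)
|010⟩: (0.9283)(0.08299 + 0.789i)(0.2948) = (0.02271 + 0.2159i)
|011⟩: (0.9283)(0.08299 + 0.789i)(0.6938 - 0.657i) = (0.5347 + 0.4575i)
|100⟩: (0.3718)(0.6088)(0.2948) = 0.06673
|101⟩: (0.3718)(0.6088)(0.6938 - 0.657i) = (0.157 - 0.1487i)
|110⟩: (0.3718)(0.08299 + 0.789i)(0.2948) = (0.009096 + 0.08648i)
|111⟩: (0.3718)(0.08299 + 0.789i)(0.6938 - 0.657i) = (0.2141 + 0.1833i)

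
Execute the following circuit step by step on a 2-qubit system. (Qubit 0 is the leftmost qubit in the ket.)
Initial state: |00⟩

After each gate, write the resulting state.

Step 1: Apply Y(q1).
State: i|01⟩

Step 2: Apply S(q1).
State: -|01⟩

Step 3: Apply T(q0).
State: -|01⟩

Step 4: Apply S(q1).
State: -i|01⟩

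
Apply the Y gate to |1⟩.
-i|0⟩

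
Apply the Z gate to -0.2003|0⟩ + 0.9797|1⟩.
-0.2003|0⟩ - 0.9797|1⟩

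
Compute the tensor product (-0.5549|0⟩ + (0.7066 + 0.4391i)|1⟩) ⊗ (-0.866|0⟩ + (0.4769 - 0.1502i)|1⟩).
0.4805|00⟩ + (-0.2646 + 0.08335i)|01⟩ + (-0.6119 - 0.3803i)|10⟩ + (0.4029 + 0.1033i)|11⟩

amp(|b₁b₂…⟩) = product of the factor amplitudes for bits b₁, b₂, …; only kets whose every factor amplitude is nonzero survive.
|00⟩: (-0.5549)(-0.866) = 0.4805
|01⟩: (-0.5549)(0.4769 - 0.1502i) = (-0.2646 + 0.08335i)
|10⟩: (0.7066 + 0.4391i)(-0.866) = (-0.6119 - 0.3803i)
|11⟩: (0.7066 + 0.4391i)(0.4769 - 0.1502i) = (0.4029 + 0.1033i)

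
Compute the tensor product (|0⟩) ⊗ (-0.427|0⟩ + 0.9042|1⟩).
-0.427|00⟩ + 0.9042|01⟩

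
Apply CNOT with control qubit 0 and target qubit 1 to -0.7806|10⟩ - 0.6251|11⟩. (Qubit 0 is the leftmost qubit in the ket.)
-0.6251|10⟩ - 0.7806|11⟩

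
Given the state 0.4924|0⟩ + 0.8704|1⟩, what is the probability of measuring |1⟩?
0.7576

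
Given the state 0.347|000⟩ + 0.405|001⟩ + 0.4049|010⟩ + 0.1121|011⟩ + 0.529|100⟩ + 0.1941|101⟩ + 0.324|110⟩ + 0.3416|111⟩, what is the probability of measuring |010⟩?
0.1639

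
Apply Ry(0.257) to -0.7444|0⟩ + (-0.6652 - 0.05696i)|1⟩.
(-0.653 + 0.007299i)|0⟩ + (-0.7551 - 0.05649i)|1⟩

Ry(0.257) = [[cos(θ/2), −sin(θ/2)], [sin(θ/2), cos(θ/2)]]; θ = 0.257, cos(θ/2) ≈ 0.991755, sin(θ/2) ≈ 0.128147.
With a = amp(|0⟩) = -0.7444 and b = amp(|1⟩) = (-0.6652 - 0.05696i):
new amp(|0⟩) = (0.991755)·a + (-0.128147)·b = (-0.653 + 0.007299i)
new amp(|1⟩) = (0.128147)·a + (0.991755)·b = (-0.7551 - 0.05649i)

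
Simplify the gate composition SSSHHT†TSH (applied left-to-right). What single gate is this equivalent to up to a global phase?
H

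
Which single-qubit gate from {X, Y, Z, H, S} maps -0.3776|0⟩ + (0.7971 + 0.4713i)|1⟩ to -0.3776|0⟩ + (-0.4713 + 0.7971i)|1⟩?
S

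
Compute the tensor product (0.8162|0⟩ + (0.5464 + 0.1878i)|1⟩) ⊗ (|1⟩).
0.8162|01⟩ + (0.5464 + 0.1878i)|11⟩

amp(|b₁b₂…⟩) = product of the factor amplitudes for bits b₁, b₂, …; only kets whose every factor amplitude is nonzero survive.
|01⟩: (0.8162)(1) = 0.8162
|11⟩: (0.5464 + 0.1878i)(1) = (0.5464 + 0.1878i)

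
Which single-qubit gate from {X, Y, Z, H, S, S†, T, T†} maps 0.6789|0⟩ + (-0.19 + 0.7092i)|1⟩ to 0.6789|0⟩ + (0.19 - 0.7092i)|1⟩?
Z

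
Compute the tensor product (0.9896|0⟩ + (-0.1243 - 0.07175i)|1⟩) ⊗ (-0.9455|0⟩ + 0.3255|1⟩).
-0.9357|00⟩ + 0.3221|01⟩ + (0.1175 + 0.06784i)|10⟩ + (-0.04046 - 0.02335i)|11⟩

amp(|b₁b₂…⟩) = product of the factor amplitudes for bits b₁, b₂, …; only kets whose every factor amplitude is nonzero survive.
|00⟩: (0.9896)(-0.9455) = -0.9357
|01⟩: (0.9896)(0.3255) = 0.3221
|10⟩: (-0.1243 - 0.07175i)(-0.9455) = (0.1175 + 0.06784i)
|11⟩: (-0.1243 - 0.07175i)(0.3255) = (-0.04046 - 0.02335i)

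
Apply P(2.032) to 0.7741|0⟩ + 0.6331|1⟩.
0.7741|0⟩ + (-0.2817 + 0.567i)|1⟩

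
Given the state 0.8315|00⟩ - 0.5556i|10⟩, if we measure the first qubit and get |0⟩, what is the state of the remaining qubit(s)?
|0⟩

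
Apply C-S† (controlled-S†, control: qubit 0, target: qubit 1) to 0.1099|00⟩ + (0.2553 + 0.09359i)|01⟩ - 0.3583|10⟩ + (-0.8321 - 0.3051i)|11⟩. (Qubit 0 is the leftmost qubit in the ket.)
0.1099|00⟩ + (0.2553 + 0.09359i)|01⟩ - 0.3583|10⟩ + (-0.3051 + 0.8321i)|11⟩

C-S† leaves the control-|0⟩ kets |00⟩, |01⟩ unchanged and applies S† to qubit 1 on the control-|1⟩ pair (|10⟩, |11⟩).
S† = [[1, 0], [0, -i]].
With a = amp(|10⟩) = -0.3583 and b = amp(|11⟩) = (-0.8321 - 0.3051i):
new amp(|10⟩) = (1)·a = -0.3583
new amp(|11⟩) = (-i)·b = (-0.3051 + 0.8321i)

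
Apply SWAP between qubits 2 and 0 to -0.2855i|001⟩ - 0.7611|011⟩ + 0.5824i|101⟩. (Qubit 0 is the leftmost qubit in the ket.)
-0.2855i|100⟩ + 0.5824i|101⟩ - 0.7611|110⟩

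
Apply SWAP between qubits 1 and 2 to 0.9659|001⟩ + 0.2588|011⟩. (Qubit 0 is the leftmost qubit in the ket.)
0.9659|010⟩ + 0.2588|011⟩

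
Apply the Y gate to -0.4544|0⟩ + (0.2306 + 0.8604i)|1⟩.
(0.8604 - 0.2306i)|0⟩ - 0.4544i|1⟩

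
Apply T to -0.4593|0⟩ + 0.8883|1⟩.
-0.4593|0⟩ + (0.6281 + 0.6281i)|1⟩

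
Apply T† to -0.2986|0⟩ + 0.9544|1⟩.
-0.2986|0⟩ + (0.6749 - 0.6749i)|1⟩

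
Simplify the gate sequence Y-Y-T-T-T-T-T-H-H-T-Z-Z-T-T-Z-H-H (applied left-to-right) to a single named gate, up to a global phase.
Z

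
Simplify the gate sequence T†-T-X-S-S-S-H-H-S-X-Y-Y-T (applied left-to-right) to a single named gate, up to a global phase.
T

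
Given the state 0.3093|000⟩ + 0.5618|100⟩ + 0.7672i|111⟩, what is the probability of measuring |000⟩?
0.09567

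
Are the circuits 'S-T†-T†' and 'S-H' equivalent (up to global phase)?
No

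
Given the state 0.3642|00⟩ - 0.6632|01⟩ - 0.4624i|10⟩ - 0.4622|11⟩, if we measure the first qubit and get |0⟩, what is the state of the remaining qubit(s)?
0.4814|0⟩ - 0.8765|1⟩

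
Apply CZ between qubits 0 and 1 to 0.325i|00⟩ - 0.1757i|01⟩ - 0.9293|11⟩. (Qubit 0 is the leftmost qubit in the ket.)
0.325i|00⟩ - 0.1757i|01⟩ + 0.9293|11⟩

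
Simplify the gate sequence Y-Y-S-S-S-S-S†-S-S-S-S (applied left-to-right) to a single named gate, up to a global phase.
S†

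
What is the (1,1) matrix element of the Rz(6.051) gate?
(-0.9933 + 0.1158i)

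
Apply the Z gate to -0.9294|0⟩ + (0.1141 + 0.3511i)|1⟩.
-0.9294|0⟩ + (-0.1141 - 0.3511i)|1⟩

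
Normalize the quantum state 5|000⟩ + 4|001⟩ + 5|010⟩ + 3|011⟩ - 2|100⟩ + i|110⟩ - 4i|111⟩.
0.5103|000⟩ + 1/√6|001⟩ + 0.5103|010⟩ + 0.3062|011⟩ - 0.2041|100⟩ + 0.1021i|110⟩ - (1/√6)i|111⟩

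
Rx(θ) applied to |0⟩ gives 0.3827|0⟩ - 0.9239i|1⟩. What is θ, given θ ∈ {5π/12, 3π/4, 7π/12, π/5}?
3π/4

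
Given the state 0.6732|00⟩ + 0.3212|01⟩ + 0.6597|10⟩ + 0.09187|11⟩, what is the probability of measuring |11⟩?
0.00844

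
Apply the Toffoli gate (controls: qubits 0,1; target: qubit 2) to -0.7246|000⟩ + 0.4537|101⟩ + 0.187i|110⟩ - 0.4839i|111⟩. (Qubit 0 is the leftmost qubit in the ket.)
-0.7246|000⟩ + 0.4537|101⟩ - 0.4839i|110⟩ + 0.187i|111⟩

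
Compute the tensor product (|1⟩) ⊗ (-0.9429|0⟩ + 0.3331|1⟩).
-0.9429|10⟩ + 0.3331|11⟩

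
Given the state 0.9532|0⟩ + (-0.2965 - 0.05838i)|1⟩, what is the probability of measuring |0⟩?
0.9086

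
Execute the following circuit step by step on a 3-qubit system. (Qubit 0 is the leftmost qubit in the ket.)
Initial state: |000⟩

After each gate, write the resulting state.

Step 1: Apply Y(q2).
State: i|001⟩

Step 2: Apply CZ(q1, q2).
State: i|001⟩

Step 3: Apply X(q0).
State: i|101⟩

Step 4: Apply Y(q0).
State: |001⟩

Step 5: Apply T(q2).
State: (1/√2 + (1/√2)i)|001⟩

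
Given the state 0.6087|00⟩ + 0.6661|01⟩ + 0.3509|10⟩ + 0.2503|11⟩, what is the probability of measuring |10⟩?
0.1231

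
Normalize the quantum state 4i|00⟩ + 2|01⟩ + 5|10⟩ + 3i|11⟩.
0.5443i|00⟩ + 0.2722|01⟩ + 0.6804|10⟩ + (1/√6)i|11⟩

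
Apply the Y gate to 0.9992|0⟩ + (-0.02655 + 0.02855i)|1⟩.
(0.02855 + 0.02655i)|0⟩ + 0.9992i|1⟩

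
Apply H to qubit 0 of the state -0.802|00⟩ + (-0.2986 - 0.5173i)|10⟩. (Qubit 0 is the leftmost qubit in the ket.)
(-0.7782 - 0.3658i)|00⟩ + (-0.356 + 0.3658i)|10⟩

H on qubit 0 mixes each pair of kets that differ only in qubit 0: amplitudes (a, b) of (|…0…⟩, |…1…⟩) become ((a + b)/√2, (a − b)/√2). Kets absent from the input have amplitude 0.
(|00⟩, |10⟩): (a, b) = (-0.802, (-0.2986 - 0.5173i)) → ((-0.7782 - 0.3658i), (-0.356 + 0.3658i))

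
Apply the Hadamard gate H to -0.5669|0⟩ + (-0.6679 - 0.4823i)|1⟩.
(-0.8731 - 0.341i)|0⟩ + (0.07142 + 0.341i)|1⟩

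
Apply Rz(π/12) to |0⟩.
(0.9914 - 0.1305i)|0⟩

Rz(π/12) = [[e^(−iθ/2), 0], [0, e^(iθ/2)]] with e^(±iθ/2) = cos(θ/2) ± i·sin(θ/2); θ = π/12, cos(θ/2) ≈ 0.991445, sin(θ/2) ≈ 0.130526.
With a = amp(|0⟩) = 1 and b = amp(|1⟩) = 0:
new amp(|0⟩) = (0.991445 - 0.130526i)·a = (0.9914 - 0.1305i)
new amp(|1⟩) = (0.991445 + 0.130526i)·b = 0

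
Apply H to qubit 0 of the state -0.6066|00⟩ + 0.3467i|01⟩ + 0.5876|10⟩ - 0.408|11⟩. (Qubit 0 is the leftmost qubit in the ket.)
-0.01344|00⟩ + (-0.2885 + 0.2452i)|01⟩ - 0.8444|10⟩ + (0.2885 + 0.2452i)|11⟩

H on qubit 0 mixes each pair of kets that differ only in qubit 0: amplitudes (a, b) of (|…0…⟩, |…1…⟩) become ((a + b)/√2, (a − b)/√2). Kets absent from the input have amplitude 0.
(|00⟩, |10⟩): (a, b) = (-0.6066, 0.5876) → (-0.01344, -0.8444)
(|01⟩, |11⟩): (a, b) = (0.3467i, -0.408) → ((-0.2885 + 0.2452i), (0.2885 + 0.2452i))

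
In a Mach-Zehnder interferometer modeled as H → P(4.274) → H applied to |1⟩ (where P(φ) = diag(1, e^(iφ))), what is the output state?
(0.7122 + 0.4527i)|0⟩ + (0.2878 - 0.4527i)|1⟩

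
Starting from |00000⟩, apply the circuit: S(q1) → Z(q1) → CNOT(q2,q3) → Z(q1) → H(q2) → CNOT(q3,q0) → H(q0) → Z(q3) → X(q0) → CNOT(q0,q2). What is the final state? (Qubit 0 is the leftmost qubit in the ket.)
1/2|00000⟩ + 1/2|00100⟩ + 1/2|10000⟩ + 1/2|10100⟩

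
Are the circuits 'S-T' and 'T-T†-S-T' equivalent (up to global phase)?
Yes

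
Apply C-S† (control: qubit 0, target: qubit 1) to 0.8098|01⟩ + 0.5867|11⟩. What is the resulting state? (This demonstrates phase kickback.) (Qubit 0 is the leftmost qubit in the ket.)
0.8098|01⟩ - 0.5867i|11⟩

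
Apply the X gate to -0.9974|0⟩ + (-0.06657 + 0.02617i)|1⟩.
(-0.06657 + 0.02617i)|0⟩ - 0.9974|1⟩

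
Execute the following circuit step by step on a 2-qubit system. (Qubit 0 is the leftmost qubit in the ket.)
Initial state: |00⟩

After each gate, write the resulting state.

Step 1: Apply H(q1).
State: 1/√2|00⟩ + 1/√2|01⟩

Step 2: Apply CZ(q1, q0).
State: 1/√2|00⟩ + 1/√2|01⟩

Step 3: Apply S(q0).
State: 1/√2|00⟩ + 1/√2|01⟩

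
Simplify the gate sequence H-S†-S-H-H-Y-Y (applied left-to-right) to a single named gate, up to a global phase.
H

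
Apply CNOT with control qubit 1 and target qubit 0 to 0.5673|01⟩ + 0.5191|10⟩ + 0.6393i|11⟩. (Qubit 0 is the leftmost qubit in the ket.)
0.6393i|01⟩ + 0.5191|10⟩ + 0.5673|11⟩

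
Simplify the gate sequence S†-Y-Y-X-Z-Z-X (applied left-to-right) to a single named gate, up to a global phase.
S†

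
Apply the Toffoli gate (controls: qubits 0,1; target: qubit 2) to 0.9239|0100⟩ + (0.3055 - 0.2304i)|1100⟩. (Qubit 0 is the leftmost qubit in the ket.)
0.9239|0100⟩ + (0.3055 - 0.2304i)|1110⟩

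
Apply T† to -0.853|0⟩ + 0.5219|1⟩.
-0.853|0⟩ + (0.369 - 0.369i)|1⟩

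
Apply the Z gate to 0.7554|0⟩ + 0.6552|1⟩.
0.7554|0⟩ - 0.6552|1⟩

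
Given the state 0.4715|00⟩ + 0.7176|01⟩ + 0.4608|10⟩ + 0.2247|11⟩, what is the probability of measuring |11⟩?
0.05049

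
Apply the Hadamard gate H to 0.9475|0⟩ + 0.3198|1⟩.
0.8961|0⟩ + 0.4439|1⟩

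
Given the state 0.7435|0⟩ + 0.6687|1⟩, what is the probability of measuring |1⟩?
0.4472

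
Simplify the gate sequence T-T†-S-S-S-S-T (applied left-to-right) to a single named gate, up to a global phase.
T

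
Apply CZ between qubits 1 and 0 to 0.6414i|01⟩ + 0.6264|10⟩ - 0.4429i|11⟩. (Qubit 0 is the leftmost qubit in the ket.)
0.6414i|01⟩ + 0.6264|10⟩ + 0.4429i|11⟩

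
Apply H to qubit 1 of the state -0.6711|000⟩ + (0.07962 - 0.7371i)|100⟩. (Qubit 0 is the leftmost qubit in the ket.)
-0.4745|000⟩ - 0.4745|010⟩ + (0.0563 - 0.5212i)|100⟩ + (0.0563 - 0.5212i)|110⟩

H on qubit 1 mixes each pair of kets that differ only in qubit 1: amplitudes (a, b) of (|…0…⟩, |…1…⟩) become ((a + b)/√2, (a − b)/√2). Kets absent from the input have amplitude 0.
(|000⟩, |010⟩): (a, b) = (-0.6711, 0) → (-0.4745, -0.4745)
(|100⟩, |110⟩): (a, b) = ((0.07962 - 0.7371i), 0) → ((0.0563 - 0.5212i), (0.0563 - 0.5212i))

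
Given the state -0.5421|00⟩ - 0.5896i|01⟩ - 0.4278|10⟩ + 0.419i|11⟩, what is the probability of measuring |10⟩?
0.183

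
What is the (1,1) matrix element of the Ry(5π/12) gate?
0.7934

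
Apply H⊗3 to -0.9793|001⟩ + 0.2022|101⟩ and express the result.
-0.2747|000⟩ + 0.2747|001⟩ - 0.2747|010⟩ + 0.2747|011⟩ - 0.4177|100⟩ + 0.4177|101⟩ - 0.4177|110⟩ + 0.4177|111⟩

H⊗3 gives amp(|y⟩) = (1/2√2) Σ_x (−1)^(x·y) amp(|x⟩), where x·y is the number of positions in which both x and y have a 1.
|000⟩: (-0.9793 + 0.2022)/(2√2) = -0.2747
|001⟩: (0.9793 - 0.2022)/(2√2) = 0.2747
|010⟩: (-0.9793 + 0.2022)/(2√2) = -0.2747
|011⟩: (0.9793 - 0.2022)/(2√2) = 0.2747
|100⟩: (-0.9793 - 0.2022)/(2√2) = -0.4177
|101⟩: (0.9793 + 0.2022)/(2√2) = 0.4177
|110⟩: (-0.9793 - 0.2022)/(2√2) = -0.4177
|111⟩: (0.9793 + 0.2022)/(2√2) = 0.4177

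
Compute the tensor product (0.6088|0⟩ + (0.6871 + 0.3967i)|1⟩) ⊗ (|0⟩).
0.6088|00⟩ + (0.6871 + 0.3967i)|10⟩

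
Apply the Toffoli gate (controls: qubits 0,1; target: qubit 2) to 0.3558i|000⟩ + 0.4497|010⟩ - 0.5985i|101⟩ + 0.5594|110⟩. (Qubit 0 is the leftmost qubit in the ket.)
0.3558i|000⟩ + 0.4497|010⟩ - 0.5985i|101⟩ + 0.5594|111⟩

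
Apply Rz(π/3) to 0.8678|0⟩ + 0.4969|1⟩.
(0.7515 - 0.4339i)|0⟩ + (0.4303 + 0.2485i)|1⟩

Rz(π/3) = [[e^(−iθ/2), 0], [0, e^(iθ/2)]] with e^(±iθ/2) = cos(θ/2) ± i·sin(θ/2); θ = π/3, cos(θ/2) ≈ 0.866025, sin(θ/2) ≈ 0.5.
With a = amp(|0⟩) = 0.8678 and b = amp(|1⟩) = 0.4969:
new amp(|0⟩) = (0.866025 - 0.5i)·a = (0.7515 - 0.4339i)
new amp(|1⟩) = (0.866025 + 0.5i)·b = (0.4303 + 0.2485i)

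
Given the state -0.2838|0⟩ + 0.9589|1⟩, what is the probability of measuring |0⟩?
0.08054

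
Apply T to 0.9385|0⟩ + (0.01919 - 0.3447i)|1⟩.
0.9385|0⟩ + (0.2573 - 0.2302i)|1⟩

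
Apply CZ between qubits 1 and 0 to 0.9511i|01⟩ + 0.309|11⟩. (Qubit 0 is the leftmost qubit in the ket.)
0.9511i|01⟩ - 0.309|11⟩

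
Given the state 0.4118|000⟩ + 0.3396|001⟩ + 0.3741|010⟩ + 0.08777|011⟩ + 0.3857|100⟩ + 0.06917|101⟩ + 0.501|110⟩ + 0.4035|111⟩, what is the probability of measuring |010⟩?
0.14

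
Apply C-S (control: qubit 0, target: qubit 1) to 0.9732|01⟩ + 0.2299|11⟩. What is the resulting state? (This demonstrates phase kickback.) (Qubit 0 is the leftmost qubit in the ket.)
0.9732|01⟩ + 0.2299i|11⟩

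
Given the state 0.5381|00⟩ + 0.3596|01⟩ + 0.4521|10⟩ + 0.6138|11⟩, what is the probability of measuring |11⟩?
0.3768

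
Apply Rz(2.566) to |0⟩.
(0.2838 - 0.9589i)|0⟩

Rz(2.566) = [[e^(−iθ/2), 0], [0, e^(iθ/2)]] with e^(±iθ/2) = cos(θ/2) ± i·sin(θ/2); θ = 2.566, cos(θ/2) ≈ 0.28384, sin(θ/2) ≈ 0.958872.
With a = amp(|0⟩) = 1 and b = amp(|1⟩) = 0:
new amp(|0⟩) = (0.28384 - 0.958872i)·a = (0.2838 - 0.9589i)
new amp(|1⟩) = (0.28384 + 0.958872i)·b = 0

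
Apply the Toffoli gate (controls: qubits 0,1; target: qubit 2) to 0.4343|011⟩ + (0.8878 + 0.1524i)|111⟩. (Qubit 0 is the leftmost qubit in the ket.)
0.4343|011⟩ + (0.8878 + 0.1524i)|110⟩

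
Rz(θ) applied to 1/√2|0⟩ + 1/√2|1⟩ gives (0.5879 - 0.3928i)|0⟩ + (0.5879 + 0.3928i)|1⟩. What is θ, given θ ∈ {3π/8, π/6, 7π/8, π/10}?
3π/8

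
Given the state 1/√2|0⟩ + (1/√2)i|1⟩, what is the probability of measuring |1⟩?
1/2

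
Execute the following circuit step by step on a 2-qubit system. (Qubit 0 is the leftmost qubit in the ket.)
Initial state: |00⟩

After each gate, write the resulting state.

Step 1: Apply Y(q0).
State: i|10⟩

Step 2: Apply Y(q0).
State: |00⟩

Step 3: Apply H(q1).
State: 1/√2|00⟩ + 1/√2|01⟩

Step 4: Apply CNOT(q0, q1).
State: 1/√2|00⟩ + 1/√2|01⟩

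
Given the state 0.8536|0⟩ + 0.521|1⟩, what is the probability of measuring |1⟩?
0.2714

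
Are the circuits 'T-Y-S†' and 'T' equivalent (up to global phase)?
No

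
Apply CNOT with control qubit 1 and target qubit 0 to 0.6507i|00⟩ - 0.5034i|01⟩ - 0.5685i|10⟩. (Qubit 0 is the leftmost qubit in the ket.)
0.6507i|00⟩ - 0.5685i|10⟩ - 0.5034i|11⟩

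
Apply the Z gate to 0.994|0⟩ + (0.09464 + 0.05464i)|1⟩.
0.994|0⟩ + (-0.09464 - 0.05464i)|1⟩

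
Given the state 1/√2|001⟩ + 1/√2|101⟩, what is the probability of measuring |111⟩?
0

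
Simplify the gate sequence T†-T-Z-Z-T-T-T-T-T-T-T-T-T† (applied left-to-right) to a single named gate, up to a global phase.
T†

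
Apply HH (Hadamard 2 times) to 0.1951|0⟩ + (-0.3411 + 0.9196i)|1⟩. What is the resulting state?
0.1951|0⟩ + (-0.3411 + 0.9196i)|1⟩

H² = I, so an even number of Hadamards cancels: H^2 = I and the state is unchanged.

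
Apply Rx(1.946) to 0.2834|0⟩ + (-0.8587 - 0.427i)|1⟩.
(-0.1934 + 0.7098i)|0⟩ + (-0.4833 - 0.4746i)|1⟩

Rx(1.946) = [[cos(θ/2), −i·sin(θ/2)], [−i·sin(θ/2), cos(θ/2)]]; θ = 1.946, cos(θ/2) ≈ 0.562822, sin(θ/2) ≈ 0.826578.
With a = amp(|0⟩) = 0.2834 and b = amp(|1⟩) = (-0.8587 - 0.427i):
new amp(|0⟩) = (0.562822)·a + (-0.826578i)·b = (-0.1934 + 0.7098i)
new amp(|1⟩) = (-0.826578i)·a + (0.562822)·b = (-0.4833 - 0.4746i)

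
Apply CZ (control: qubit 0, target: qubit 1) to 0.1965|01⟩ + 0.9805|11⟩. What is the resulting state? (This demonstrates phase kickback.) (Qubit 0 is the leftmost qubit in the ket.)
0.1965|01⟩ - 0.9805|11⟩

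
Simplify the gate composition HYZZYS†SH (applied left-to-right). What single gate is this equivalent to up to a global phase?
I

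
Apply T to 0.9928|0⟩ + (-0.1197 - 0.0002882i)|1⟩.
0.9928|0⟩ + (-0.08444 - 0.08484i)|1⟩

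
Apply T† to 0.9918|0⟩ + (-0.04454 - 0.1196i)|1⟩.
0.9918|0⟩ + (-0.1161 - 0.05308i)|1⟩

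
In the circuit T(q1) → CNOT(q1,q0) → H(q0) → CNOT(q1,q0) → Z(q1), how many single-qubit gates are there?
3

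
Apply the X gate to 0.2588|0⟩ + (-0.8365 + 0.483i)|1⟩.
(-0.8365 + 0.483i)|0⟩ + 0.2588|1⟩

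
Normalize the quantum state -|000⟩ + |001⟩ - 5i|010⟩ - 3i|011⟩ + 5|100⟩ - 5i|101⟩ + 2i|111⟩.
-0.1054|000⟩ + 0.1054|001⟩ - 0.527i|010⟩ - 0.3162i|011⟩ + 0.527|100⟩ - 0.527i|101⟩ + 0.2108i|111⟩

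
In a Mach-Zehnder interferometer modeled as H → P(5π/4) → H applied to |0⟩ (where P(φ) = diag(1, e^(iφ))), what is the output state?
(0.1464 - (1/√8)i)|0⟩ + (0.8536 + (1/√8)i)|1⟩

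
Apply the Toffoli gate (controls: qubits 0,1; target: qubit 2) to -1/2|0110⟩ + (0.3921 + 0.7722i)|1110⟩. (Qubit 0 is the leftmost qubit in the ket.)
-1/2|0110⟩ + (0.3921 + 0.7722i)|1100⟩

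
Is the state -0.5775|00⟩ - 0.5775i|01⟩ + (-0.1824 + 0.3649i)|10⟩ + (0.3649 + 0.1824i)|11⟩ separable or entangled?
Entangled

Writing the state as a|00⟩ + b|01⟩ + c|10⟩ + d|11⟩, it is a product state iff ad − bc = 0.
Here (a, b, c, d) = (-0.5775, -0.5775i, (-0.1824 + 0.3649i), (0.3649 + 0.1824i)): ad − bc = (-0.5775)(0.3649 + 0.1824i) − (-0.5775i)(-0.1824 + 0.3649i) = (-0.4215 - 0.2107i) ≠ 0, so the state is entangled.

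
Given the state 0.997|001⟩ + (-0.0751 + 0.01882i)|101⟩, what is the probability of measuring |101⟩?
0.005994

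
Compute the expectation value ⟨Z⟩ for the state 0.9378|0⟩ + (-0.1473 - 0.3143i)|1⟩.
0.759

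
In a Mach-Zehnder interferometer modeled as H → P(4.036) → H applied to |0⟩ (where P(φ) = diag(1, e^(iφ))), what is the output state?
(0.187 - 0.3899i)|0⟩ + (0.813 + 0.3899i)|1⟩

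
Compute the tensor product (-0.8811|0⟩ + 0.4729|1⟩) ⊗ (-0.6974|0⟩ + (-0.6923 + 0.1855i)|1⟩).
0.6145|00⟩ + (0.61 - 0.1634i)|01⟩ - 0.3298|10⟩ + (-0.3274 + 0.08772i)|11⟩

amp(|b₁b₂…⟩) = product of the factor amplitudes for bits b₁, b₂, …; only kets whose every factor amplitude is nonzero survive.
|00⟩: (-0.8811)(-0.6974) = 0.6145
|01⟩: (-0.8811)(-0.6923 + 0.1855i) = (0.61 - 0.1634i)
|10⟩: (0.4729)(-0.6974) = -0.3298
|11⟩: (0.4729)(-0.6923 + 0.1855i) = (-0.3274 + 0.08772i)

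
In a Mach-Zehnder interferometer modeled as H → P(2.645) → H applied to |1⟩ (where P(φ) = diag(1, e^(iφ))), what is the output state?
(0.9396 - 0.2382i)|0⟩ + (0.06039 + 0.2382i)|1⟩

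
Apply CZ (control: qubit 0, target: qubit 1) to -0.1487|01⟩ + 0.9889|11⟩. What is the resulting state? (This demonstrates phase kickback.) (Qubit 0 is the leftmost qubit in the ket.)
-0.1487|01⟩ - 0.9889|11⟩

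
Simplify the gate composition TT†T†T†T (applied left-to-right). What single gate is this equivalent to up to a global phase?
T†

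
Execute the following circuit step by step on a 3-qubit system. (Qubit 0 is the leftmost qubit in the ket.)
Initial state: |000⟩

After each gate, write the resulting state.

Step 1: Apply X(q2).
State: |001⟩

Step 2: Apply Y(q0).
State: i|101⟩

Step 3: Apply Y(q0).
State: |001⟩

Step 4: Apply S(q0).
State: |001⟩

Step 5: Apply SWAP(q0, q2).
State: |100⟩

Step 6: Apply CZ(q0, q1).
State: |100⟩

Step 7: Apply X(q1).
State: |110⟩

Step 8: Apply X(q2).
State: |111⟩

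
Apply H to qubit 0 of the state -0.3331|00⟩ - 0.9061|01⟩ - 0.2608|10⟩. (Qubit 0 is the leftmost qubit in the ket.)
-0.42|00⟩ - 0.6407|01⟩ - 0.05112|10⟩ - 0.6407|11⟩

H on qubit 0 mixes each pair of kets that differ only in qubit 0: amplitudes (a, b) of (|…0…⟩, |…1…⟩) become ((a + b)/√2, (a − b)/√2). Kets absent from the input have amplitude 0.
(|00⟩, |10⟩): (a, b) = (-0.3331, -0.2608) → (-0.42, -0.05112)
(|01⟩, |11⟩): (a, b) = (-0.9061, 0) → (-0.6407, -0.6407)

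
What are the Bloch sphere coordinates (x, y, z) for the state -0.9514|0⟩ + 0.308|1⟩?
(-0.5861, 0, 0.8103)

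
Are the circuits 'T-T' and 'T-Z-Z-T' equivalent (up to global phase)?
Yes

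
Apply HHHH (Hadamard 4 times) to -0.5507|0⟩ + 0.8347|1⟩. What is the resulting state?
-0.5507|0⟩ + 0.8347|1⟩

H² = I, so an even number of Hadamards cancels: H^4 = I and the state is unchanged.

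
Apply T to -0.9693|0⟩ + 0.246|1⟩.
-0.9693|0⟩ + (0.1739 + 0.1739i)|1⟩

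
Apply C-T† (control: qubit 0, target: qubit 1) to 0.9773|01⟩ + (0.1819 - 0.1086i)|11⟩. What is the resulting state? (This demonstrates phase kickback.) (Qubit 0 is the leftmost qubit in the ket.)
0.9773|01⟩ + (0.05183 - 0.2054i)|11⟩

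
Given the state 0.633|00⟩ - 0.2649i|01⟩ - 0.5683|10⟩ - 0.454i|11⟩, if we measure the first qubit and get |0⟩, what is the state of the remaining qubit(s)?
0.9225|0⟩ - 0.386i|1⟩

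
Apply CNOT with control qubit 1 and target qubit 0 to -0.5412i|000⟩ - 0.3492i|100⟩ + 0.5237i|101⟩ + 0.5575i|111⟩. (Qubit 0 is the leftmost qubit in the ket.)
-0.5412i|000⟩ + 0.5575i|011⟩ - 0.3492i|100⟩ + 0.5237i|101⟩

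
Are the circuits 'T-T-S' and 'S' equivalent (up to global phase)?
No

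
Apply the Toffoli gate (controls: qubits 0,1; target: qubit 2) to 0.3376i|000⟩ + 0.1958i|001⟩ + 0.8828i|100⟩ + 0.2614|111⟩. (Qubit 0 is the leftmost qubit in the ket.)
0.3376i|000⟩ + 0.1958i|001⟩ + 0.8828i|100⟩ + 0.2614|110⟩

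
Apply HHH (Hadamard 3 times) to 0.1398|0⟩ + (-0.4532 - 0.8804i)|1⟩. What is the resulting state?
(-0.2216 - 0.6225i)|0⟩ + (0.4193 + 0.6225i)|1⟩

H² = I, so H^3 = H: a single Hadamard. With (a, b) = (0.1398, (-0.4532 - 0.8804i)), H gives ((a + b)/√2, (a − b)/√2) = ((-0.2216 - 0.6225i), (0.4193 + 0.6225i)).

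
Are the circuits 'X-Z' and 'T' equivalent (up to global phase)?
No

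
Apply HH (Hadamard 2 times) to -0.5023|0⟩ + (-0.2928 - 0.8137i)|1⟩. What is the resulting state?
-0.5023|0⟩ + (-0.2928 - 0.8137i)|1⟩

H² = I, so an even number of Hadamards cancels: H^2 = I and the state is unchanged.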